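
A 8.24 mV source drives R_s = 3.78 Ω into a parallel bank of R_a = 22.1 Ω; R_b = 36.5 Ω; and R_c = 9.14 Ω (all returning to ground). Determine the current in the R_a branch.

I ≈ 0.221 mA

Equivalent of the parallel group: R_p = 5.493 Ω.
V_A = 8.24 × 5.493/9.273 = 4.881 mV.
I(R_a) = V_A / R_a = 4.881/22.1 = 0.2209 mA.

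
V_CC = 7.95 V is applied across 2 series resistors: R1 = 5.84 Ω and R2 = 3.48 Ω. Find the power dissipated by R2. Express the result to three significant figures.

P ≈ 2.53 W

The common current is I = 7.95/9.320 = 0.8530 A.
V(R2) = I·R = 2.968 V; P = V·I = 2.968 × 0.8530 = 2.532 W.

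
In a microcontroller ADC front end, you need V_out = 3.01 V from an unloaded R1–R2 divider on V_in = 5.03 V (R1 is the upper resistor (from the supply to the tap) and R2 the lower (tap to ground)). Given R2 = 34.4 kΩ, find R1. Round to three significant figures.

Required fraction k = V_out/V_in = 0.5984.
R1 = R2·(1/k − 1) = 34.4 × 0.6711 = 23.09 kΩ.

R1 ≈ 23.1 kΩ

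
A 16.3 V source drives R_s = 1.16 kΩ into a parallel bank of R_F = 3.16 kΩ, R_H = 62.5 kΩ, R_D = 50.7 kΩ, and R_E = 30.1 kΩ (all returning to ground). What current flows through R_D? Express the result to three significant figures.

I ≈ 0.222 mA

Equivalent of the parallel group: R_p = 2.595 kΩ.
Node voltage V_A = V_supply · R_p/(R_s + R_p) = 16.3 × 0.6911 = 11.26 V.
Branch current I = V_A/R_D = 11.26/50.7 = 0.2222 mA.
(Equivalently: I_total = 4.341 mA, then current-divider fraction G_k/ΣG = 0.05118.)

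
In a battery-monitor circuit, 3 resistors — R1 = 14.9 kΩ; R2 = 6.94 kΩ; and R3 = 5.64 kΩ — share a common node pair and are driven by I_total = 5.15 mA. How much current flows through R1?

I ≈ 0.890 mA

Conductances: ΣG = 1/14.9 + 1/6.94 + 1/5.64 = 0.3885 (1/kΩ).
By the current-divider rule, I = I_total · G_k/ΣG = 5.15 × 0.1727 = 0.8896 mA.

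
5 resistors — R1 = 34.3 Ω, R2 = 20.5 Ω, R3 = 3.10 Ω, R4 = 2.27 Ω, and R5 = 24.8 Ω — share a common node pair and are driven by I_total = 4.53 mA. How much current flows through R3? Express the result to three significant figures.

I ≈ 1.66 mA

Conductances: ΣG = 1/34.3 + 1/20.5 + 1/3.10 + 1/2.27 + 1/24.8 = 0.8814 (1/Ω).
Current divider: I(R3) = I_total · G_k/ΣG = 4.53 × (0.3226/0.8814) = 4.53 × 0.3660 = 1.658 mA.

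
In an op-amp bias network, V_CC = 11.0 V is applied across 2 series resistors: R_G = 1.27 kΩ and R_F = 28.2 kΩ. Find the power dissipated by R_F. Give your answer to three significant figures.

Series current I = V_CC/ΣR = 11.0/29.47 = 0.3733 mA.
V(R_F) = I·R = 10.53 V; P = V·I = 10.53 × 0.3733 = 3.929 mW.

P ≈ 3.93 mW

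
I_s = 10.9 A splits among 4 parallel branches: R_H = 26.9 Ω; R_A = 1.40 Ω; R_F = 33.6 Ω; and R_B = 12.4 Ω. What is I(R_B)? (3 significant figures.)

ΣG = 1/26.9 + 1/1.40 + 1/33.6 + 1/12.4 = 0.8619.
By the current-divider rule, I = I_s · G_k/ΣG = 10.9 × 0.09357 = 1.020 A.

I ≈ 1.02 A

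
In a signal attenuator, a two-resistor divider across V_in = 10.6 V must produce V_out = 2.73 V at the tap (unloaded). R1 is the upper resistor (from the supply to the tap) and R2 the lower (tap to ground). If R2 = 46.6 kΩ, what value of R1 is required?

The divider ratio is R2/(R1+R2) = 2.73/10.6 = 0.2575.
So R1 = R2 · (V_in/V_out − 1) = 46.6 × (10.6/2.73 − 1) = 46.6 × 2.883 = 134.3 kΩ.

R1 ≈ 134 kΩ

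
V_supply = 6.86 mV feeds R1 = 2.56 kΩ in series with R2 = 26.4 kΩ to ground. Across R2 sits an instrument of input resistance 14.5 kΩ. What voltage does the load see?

V_out ≈ 5.39 mV

R2 ‖ R_L = (26.4 × 14.5)/(26.4 + 14.5) = 9.359 kΩ.
Voltage divider with the loaded lower leg: V_out = 6.86 × 9.359/(2.56 + 9.359) = 6.86 × 0.7852 = 5.387 mV.
(Unloaded it would be 6.25 mV; the load pulls it down.)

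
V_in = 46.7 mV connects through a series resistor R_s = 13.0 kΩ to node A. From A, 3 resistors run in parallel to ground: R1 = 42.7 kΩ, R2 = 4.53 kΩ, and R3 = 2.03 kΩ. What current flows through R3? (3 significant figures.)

I ≈ 2.17 µA

Combine the parallel branches: R_p = (1/42.7 + 1/4.53 + 1/2.03)⁻¹ = 1.357 kΩ.
V_A by voltage divider: V_A = 46.7 × 1.357/(13.0 + 1.357) = 4.415 mV.
I(R3) = V_A / R3 = 4.415/2.03 = 2.175 µA.
(Check via current divider: I_total = 3.253 µA; share G_k/ΣG = 0.6686 → same result.)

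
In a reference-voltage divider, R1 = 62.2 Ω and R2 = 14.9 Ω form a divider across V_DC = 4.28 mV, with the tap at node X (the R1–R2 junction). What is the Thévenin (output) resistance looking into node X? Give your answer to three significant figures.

With V_DC suppressed (replaced by a short), R_th = R1 ‖ R2 = (62.20 × 14.9)/(62.20 + 14.9) = 12.02 Ω.

R_th ≈ 12.0 Ω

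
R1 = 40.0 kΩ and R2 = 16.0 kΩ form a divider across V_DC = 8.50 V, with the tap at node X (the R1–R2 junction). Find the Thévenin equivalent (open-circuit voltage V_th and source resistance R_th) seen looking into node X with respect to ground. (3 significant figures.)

Open-circuit (no load on X): V_th = V_DC · R2/(R1 + R2) = 8.50 × 16.0/(40.00 + 16.0) = 2.429 V.
With V_DC suppressed (replaced by a short), R_th = R1 ‖ R2 = (40.00 × 16.0)/(40.00 + 16.0) = 11.43 kΩ.

V_th ≈ 2.43 V, R_th ≈ 11.4 kΩ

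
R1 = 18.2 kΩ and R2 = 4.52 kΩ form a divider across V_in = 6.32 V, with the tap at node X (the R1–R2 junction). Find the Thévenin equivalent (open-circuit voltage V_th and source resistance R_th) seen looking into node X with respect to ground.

V_th ≈ 1.26 V, R_th ≈ 3.62 kΩ

Open-circuit (no load on X): V_th = V_in · R2/(R1 + R2) = 6.32 × 4.52/(18.20 + 4.52) = 1.257 V.
With V_in suppressed (replaced by a short), R_th = R1 ‖ R2 = (18.20 × 4.52)/(18.20 + 4.52) = 3.621 kΩ.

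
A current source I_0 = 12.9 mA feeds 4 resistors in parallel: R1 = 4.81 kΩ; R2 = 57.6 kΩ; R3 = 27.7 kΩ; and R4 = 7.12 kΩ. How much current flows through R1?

ΣG = 1/4.81 + 1/57.6 + 1/27.7 + 1/7.12 = 0.4018.
By the current-divider rule, I = I_0 · G_k/ΣG = 12.9 × 0.5174 = 6.675 mA.

I ≈ 6.67 mA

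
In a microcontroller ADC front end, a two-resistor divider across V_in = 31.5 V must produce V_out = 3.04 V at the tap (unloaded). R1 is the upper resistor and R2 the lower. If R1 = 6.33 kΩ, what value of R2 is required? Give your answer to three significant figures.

V_out/V_in = R2/(R1+R2) = 0.09651.
So R2 = R1 · V_out/(V_in − V_out) = 6.33 × 3.04/(31.5 − 3.04) = 6.33 × 0.1068 = 0.6761 kΩ.

R2 ≈ 0.676 kΩ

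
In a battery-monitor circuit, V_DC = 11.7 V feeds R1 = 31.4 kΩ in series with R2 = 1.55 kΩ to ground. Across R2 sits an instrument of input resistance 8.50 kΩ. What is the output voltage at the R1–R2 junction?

V_out ≈ 0.469 V

First combine the lower leg with the load: R2 ‖ R_L = 1.311 kΩ.
Then V_out = V_DC · R2'/(R1 + R2') = 11.7 × 1.311/32.71 = 0.4689 V.
(Unloaded it would be 0.550 V; the load pulls it down.)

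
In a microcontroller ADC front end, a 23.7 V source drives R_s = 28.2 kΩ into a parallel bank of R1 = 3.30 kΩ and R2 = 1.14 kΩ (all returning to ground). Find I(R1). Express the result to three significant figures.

Equivalent of the parallel group: R_p = 0.8473 kΩ.
V_A = 23.7 × 0.8473/29.05 = 0.6913 V.
Branch current I = V_A/R1 = 0.6913/3.30 = 0.2095 mA.

I ≈ 0.209 mA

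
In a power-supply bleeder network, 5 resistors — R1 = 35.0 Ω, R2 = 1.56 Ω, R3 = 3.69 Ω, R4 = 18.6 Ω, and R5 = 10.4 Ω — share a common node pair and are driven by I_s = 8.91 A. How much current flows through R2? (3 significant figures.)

Conductances: ΣG = 1/35.0 + 1/1.56 + 1/3.69 + 1/18.6 + 1/10.4 = 1.091 (1/Ω).
Current divider: I(R2) = I_s · G_k/ΣG = 8.91 × (0.6410/1.091) = 8.91 × 0.5878 = 5.237 A.

I ≈ 5.24 A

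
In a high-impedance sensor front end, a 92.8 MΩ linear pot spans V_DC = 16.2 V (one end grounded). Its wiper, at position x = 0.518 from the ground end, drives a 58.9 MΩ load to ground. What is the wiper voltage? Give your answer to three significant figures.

Split the track: R_lower = x·R_p = 48.07 MΩ, R_upper = (1−x)·R_p = 44.73 MΩ.
(x·R_p) ‖ R_L = 26.47 MΩ.
Loaded-divider output: V_out = 16.2 × 0.3718 = 6.022 V.

V_out ≈ 6.02 V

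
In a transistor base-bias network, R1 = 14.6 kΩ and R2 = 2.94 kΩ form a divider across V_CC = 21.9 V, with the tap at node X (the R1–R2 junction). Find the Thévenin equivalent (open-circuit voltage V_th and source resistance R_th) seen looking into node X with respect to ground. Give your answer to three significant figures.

V_th is the unloaded tap voltage: V_CC · R2/(R1+R2) = 21.9 × 0.1676 = 3.671 V.
With V_CC suppressed (replaced by a short), R_th = R1 ‖ R2 = (14.60 × 2.94)/(14.60 + 2.94) = 2.447 kΩ.

V_th ≈ 3.67 V, R_th ≈ 2.45 kΩ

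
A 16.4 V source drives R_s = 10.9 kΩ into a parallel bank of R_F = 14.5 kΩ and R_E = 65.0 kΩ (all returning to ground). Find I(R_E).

Parallel bank: R_p = 1/(1/14.5 + 1/65.0) = 11.86 kΩ.
V_A = 16.4 × 11.86/22.76 = 8.544 V.
I(R_E) = V_A / R_E = 8.544/65.0 = 0.1315 mA.
(Check via current divider: I_total = 0.7207 mA; share G_k/ΣG = 0.1824 → same result.)

I ≈ 0.131 mA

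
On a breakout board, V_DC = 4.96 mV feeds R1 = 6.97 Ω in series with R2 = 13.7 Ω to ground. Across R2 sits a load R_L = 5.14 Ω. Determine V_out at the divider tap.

First combine the lower leg with the load: R2 ‖ R_L = 3.738 Ω.
Voltage divider with the loaded lower leg: V_out = 4.96 × 3.738/(6.97 + 3.738) = 4.96 × 0.3491 = 1.731 mV.
(Unloaded it would be 3.29 mV; the load pulls it down.)

V_out ≈ 1.73 mV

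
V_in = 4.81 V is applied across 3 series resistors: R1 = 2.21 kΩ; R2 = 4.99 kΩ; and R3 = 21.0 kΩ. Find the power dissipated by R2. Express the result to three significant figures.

P ≈ 0.145 mW

The common current is I = 4.81/28.20 = 0.1706 mA.
P(R2) = I²·R2 = (0.1706)² × 4.99 = 0.1452 mW.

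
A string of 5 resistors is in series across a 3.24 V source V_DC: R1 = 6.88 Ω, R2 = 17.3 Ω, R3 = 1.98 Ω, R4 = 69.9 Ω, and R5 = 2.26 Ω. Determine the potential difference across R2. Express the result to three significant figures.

V ≈ 0.570 V

Series total: ΣR = 6.88 + 17.3 + 1.98 + 69.9 + 2.26 = 98.32 Ω.
Voltage divider: V = V_DC · (17.30 / 98.32) = 3.24 × 0.1760 = 0.5701 V.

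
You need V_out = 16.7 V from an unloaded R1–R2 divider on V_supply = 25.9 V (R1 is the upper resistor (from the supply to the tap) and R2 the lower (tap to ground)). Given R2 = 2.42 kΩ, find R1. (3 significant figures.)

Required fraction k = V_out/V_supply = 0.6448.
So R1 = R2 · (V_supply/V_out − 1) = 2.42 × (25.9/16.7 − 1) = 2.42 × 0.5509 = 1.333 kΩ.

R1 ≈ 1.33 kΩ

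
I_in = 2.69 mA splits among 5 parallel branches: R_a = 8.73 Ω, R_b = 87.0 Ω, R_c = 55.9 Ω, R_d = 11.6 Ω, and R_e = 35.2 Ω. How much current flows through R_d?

I ≈ 0.897 mA

ΣG = 1/8.73 + 1/87.0 + 1/55.9 + 1/11.6 + 1/35.2 = 0.2585.
By the current-divider rule, I = I_in · G_k/ΣG = 2.69 × 0.3334 = 0.8969 mA.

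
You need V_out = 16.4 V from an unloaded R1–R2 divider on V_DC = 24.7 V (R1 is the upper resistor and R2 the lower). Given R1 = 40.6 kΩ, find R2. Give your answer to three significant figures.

Required fraction k = V_out/V_DC = 0.6640.
So R2 = R1 · V_out/(V_DC − V_out) = 40.6 × 16.4/(24.7 − 16.4) = 40.6 × 1.976 = 80.22 kΩ.

R2 ≈ 80.2 kΩ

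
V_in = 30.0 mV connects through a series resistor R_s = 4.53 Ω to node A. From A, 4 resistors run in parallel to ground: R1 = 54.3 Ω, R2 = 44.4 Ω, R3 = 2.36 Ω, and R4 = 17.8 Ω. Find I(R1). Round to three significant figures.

I ≈ 0.164 mA

Equivalent of the parallel group: R_p = 1.920 Ω.
V_A by voltage divider: V_A = 30.0 × 1.920/(4.53 + 1.920) = 8.930 mV.
Branch current I = V_A/R1 = 8.930/54.3 = 0.1645 mA.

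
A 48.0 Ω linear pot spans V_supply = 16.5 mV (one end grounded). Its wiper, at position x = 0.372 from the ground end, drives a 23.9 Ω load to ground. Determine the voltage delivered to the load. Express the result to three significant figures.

The pot divides into 30.14 Ω above the wiper and 17.86 Ω below.
R_L loads the lower segment: effective lower R = 10.22 Ω.
Loaded-divider output: V_out = 16.5 × 0.2532 = 4.178 mV.

V_out ≈ 4.18 mV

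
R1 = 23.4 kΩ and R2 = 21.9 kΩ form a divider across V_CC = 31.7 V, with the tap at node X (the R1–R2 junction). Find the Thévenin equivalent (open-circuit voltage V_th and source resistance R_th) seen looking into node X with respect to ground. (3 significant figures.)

Open-circuit (no load on X): V_th = V_CC · R2/(R1 + R2) = 31.7 × 21.9/(23.40 + 21.9) = 15.33 V.
Zeroing V_CC shorts the top of R1 to ground, so R_th = R1 ‖ R2 = 11.31 kΩ.

V_th ≈ 15.3 V, R_th ≈ 11.3 kΩ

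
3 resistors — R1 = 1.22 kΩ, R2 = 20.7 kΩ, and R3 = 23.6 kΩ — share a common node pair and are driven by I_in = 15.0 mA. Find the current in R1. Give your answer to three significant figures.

Conductances: ΣG = 1/1.22 + 1/20.7 + 1/23.6 = 0.9104 (1/kΩ).
By the current-divider rule, I = I_in · G_k/ΣG = 15.0 × 0.9004 = 13.51 mA.

I ≈ 13.5 mA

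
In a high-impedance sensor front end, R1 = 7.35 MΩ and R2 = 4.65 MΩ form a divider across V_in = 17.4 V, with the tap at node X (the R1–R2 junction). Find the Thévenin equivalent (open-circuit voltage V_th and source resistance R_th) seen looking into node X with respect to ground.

V_th ≈ 6.74 V, R_th ≈ 2.85 MΩ

V_th is the unloaded tap voltage: V_in · R2/(R1+R2) = 17.4 × 0.3875 = 6.742 V.
With V_in suppressed (replaced by a short), R_th = R1 ‖ R2 = (7.350 × 4.65)/(7.350 + 4.65) = 2.848 MΩ.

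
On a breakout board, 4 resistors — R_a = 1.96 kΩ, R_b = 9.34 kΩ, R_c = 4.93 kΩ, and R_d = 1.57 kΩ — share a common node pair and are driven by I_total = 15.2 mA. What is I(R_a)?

ΣG = 1/1.96 + 1/9.34 + 1/4.93 + 1/1.57 = 1.457.
Current divider: I(R_a) = I_total · G_k/ΣG = 15.2 × (0.5102/1.457) = 15.2 × 0.3502 = 5.322 mA.

I ≈ 5.32 mA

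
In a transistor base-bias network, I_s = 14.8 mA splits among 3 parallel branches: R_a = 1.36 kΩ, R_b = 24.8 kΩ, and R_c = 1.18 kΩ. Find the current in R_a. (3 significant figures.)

Total conductance ΣG = 1/1.36 + 1/24.8 + 1/1.18 = 1.623 (units of 1/kΩ).
Current divider: I(R_a) = I_s · G_k/ΣG = 14.8 × (0.7353/1.623) = 14.8 × 0.4530 = 6.705 mA.

I ≈ 6.70 mA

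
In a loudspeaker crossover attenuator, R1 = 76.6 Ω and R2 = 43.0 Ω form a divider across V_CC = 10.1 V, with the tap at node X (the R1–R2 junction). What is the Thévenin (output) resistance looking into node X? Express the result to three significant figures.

Zeroing V_CC shorts the top of R1 to ground, so R_th = R1 ‖ R2 = 27.54 Ω.

R_th ≈ 27.5 Ω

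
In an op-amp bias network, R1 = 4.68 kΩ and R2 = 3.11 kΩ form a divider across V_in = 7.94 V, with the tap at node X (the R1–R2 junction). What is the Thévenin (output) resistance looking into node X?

Zeroing V_in shorts the top of R1 to ground, so R_th = R1 ‖ R2 = 1.868 kΩ.

R_th ≈ 1.87 kΩ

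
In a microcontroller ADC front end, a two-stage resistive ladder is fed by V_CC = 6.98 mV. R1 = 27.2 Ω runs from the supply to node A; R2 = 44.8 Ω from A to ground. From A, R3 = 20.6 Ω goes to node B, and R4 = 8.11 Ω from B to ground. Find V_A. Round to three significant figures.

Looking into the second stage from A: R3 + R4 = 28.71 Ω appears in parallel with R2.
Effective lower resistance at A: R2 ‖ 28.71 = 17.50 Ω.
So V_A = 6.98 × 0.3915 = 2.732 mV.

V_A ≈ 2.73 mV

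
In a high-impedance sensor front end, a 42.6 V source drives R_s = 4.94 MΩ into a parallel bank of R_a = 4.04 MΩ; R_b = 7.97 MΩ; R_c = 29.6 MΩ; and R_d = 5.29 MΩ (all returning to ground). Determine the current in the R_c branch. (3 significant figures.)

I ≈ 0.365 µA

Parallel bank: R_p = 1/(1/4.04 + 1/7.97 + 1/29.6 + 1/5.29) = 1.678 MΩ.
Node voltage V_A = V_DC · R_p/(R_s + R_p) = 42.6 × 0.2536 = 10.80 V.
I(R_c) = V_A / R_c = 10.80/29.6 = 0.3650 µA.
(Check via current divider: I_total = 6.437 µA; share G_k/ΣG = 0.05670 → same result.)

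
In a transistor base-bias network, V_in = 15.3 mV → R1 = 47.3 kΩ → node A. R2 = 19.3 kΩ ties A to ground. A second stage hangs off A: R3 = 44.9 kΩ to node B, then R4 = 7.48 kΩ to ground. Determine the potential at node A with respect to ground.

V_A ≈ 3.51 mV

Node A sees R2 in parallel with the series input of stage 2, R3 + R4 = 52.38 kΩ.
Effective lower resistance at A: R2 ‖ 52.38 = 14.10 kΩ.
So V_A = 15.3 × 0.2297 = 3.514 mV.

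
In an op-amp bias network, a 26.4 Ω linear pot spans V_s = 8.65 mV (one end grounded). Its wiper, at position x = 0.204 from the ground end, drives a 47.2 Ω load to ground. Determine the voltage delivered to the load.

V_out ≈ 1.62 mV

Lower segment x·R_p = 5.386 Ω; upper segment (1−x)·R_p = 21.01 Ω.
R_L loads the lower segment: effective lower R = 4.834 Ω.
Loaded-divider output: V_out = 8.65 × 0.1870 = 1.618 mV.
(Unloaded: V_out = x·V_s = 1.76 mV.)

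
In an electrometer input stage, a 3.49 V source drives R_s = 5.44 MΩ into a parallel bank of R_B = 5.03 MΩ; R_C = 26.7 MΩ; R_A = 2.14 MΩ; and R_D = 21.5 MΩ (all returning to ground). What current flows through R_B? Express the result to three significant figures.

Parallel bank: R_p = 1/(1/5.03 + 1/26.7 + 1/2.14 + 1/21.5) = 1.333 MΩ.
V_A = 3.49 × 1.333/6.773 = 0.6870 V.
Branch current I = V_A/R_B = 0.6870/5.03 = 0.1366 µA.
(Equivalently: I_total = 0.5153 µA, then current-divider fraction G_k/ΣG = 0.2651.)

I ≈ 0.137 µA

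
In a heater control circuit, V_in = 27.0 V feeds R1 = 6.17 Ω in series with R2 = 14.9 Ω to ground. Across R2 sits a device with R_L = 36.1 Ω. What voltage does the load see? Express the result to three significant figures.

V_out ≈ 17.0 V

The load sits in parallel with R2, giving an effective lower resistance R2' = R2·R_L/(R2+R_L) = 10.55 Ω.
Voltage divider with the loaded lower leg: V_out = 27.0 × 10.55/(6.17 + 10.55) = 27.0 × 0.6309 = 17.03 V.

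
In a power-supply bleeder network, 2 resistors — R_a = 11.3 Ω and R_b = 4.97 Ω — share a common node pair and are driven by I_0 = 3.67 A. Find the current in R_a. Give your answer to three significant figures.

I ≈ 1.12 A

With just two branches, the current splits inversely with resistance.
I(R_a) = 3.67 × 4.97/(11.3 + 4.97) = 3.67 × 0.3055 = 1.121 A.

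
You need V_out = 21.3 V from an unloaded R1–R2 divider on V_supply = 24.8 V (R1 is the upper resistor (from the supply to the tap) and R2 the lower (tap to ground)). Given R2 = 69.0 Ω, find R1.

V_out/V_supply = R2/(R1+R2) = 0.8589.
R1 = R2·(1/k − 1) = 69.0 × 0.1643 = 11.34 Ω.

R1 ≈ 11.3 Ω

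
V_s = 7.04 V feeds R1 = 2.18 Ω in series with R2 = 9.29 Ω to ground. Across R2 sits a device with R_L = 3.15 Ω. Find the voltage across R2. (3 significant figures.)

R2 ‖ R_L = (9.29 × 3.15)/(9.29 + 3.15) = 2.352 Ω.
Then V_out = V_s · R2'/(R1 + R2') = 7.04 × 2.352/4.532 = 3.654 V.

V_out ≈ 3.65 V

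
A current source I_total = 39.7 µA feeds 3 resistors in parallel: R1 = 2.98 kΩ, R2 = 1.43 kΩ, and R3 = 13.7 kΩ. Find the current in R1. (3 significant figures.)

I ≈ 12.0 µA

Conductances: ΣG = 1/2.98 + 1/1.43 + 1/13.7 = 1.108 (1/kΩ).
R1 takes the fraction G_k/ΣG = 0.3356/1.108 = 0.3029, so I = 39.7 × 0.3029 = 12.03 µA.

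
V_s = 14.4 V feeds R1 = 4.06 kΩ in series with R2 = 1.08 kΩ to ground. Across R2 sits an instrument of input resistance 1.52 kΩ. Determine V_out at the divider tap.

V_out ≈ 1.94 V

The load sits in parallel with R2, giving an effective lower resistance R2' = R2·R_L/(R2+R_L) = 0.6314 kΩ.
Then V_out = V_s · R2'/(R1 + R2') = 14.4 × 0.6314/4.691 = 1.938 V.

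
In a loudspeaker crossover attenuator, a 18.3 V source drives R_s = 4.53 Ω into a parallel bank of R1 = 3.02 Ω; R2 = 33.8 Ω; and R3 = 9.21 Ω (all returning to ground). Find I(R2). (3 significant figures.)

I ≈ 0.173 A

Equivalent of the parallel group: R_p = 2.131 Ω.
V_A by voltage divider: V_A = 18.3 × 2.131/(4.53 + 2.131) = 5.854 V.
Branch current I = V_A/R2 = 5.854/33.8 = 0.1732 A.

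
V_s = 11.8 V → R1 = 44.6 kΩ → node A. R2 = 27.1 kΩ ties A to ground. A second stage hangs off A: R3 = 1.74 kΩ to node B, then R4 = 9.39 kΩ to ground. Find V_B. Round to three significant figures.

V_B ≈ 1.50 V

Looking into the second stage from A: R3 + R4 = 11.13 kΩ appears in parallel with R2.
Effective lower resistance at A: R2 ‖ 11.13 = 7.890 kΩ.
First divider: V_A = V_s · 7.890/(44.6 + 7.890) = 1.774 V.
Stage 2 is unloaded, so V_B = V_A · R4/(R3+R4) = 1.774 × 9.39/11.13 = 1.496 V.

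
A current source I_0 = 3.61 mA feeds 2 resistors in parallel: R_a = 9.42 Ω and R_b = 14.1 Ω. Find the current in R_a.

With just two branches, the current splits inversely with resistance.
So I = 3.61 × 14.1/23.52 = 2.164 mA.

I ≈ 2.16 mA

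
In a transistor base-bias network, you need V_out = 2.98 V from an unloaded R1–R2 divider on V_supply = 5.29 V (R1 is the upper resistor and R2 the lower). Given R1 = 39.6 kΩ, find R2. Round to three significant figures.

R2 ≈ 51.1 kΩ

V_out/V_supply = R2/(R1+R2) = 0.5633.
Rearranging, R2 = R1·k/(1−k) = 39.6 × 1.290 = 51.09 kΩ.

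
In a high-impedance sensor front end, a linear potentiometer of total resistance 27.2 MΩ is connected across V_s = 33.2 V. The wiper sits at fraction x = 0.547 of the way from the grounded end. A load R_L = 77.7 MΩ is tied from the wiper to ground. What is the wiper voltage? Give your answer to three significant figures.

The pot divides into 12.32 MΩ above the wiper and 14.88 MΩ below.
Lower segment in parallel with the load: 14.88 ‖ 77.7 = 12.49 MΩ.
Then V_out = V_s · 12.49/(12.32 + 12.49) = 16.71 V.
(Unloaded: V_out = x·V_s = 18.2 V.)

V_out ≈ 16.7 V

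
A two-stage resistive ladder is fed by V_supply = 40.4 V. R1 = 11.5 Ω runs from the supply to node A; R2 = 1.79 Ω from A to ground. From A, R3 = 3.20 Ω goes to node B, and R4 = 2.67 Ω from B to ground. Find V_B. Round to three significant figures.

Looking into the second stage from A: R3 + R4 = 5.870 Ω appears in parallel with R2.
R2 ‖ (R3+R4) = 1.372 Ω.
V_A = 40.4 × 1.372/(11.5 + 1.372) = 4.305 V.
Stage 2 is unloaded, so V_B = V_A · R4/(R3+R4) = 4.305 × 2.67/5.870 = 1.958 V.

V_B ≈ 1.96 V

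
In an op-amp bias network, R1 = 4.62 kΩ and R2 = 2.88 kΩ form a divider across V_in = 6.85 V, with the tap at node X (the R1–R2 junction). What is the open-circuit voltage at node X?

V_th ≈ 2.63 V

With X open, the divider is unloaded: V_th = 6.85 × 2.88/7.500 = 2.630 V.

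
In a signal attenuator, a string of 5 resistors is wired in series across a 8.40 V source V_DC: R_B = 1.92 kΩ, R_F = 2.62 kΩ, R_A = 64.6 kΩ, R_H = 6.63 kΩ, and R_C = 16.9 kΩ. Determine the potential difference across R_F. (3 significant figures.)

V ≈ 0.237 V

Total series resistance ΣR = 1.92 + 2.62 + 64.6 + 6.63 + 16.9 = 92.67 kΩ.
V = V_DC · R/ΣR = 8.40 × 0.02827 = 0.2375 V.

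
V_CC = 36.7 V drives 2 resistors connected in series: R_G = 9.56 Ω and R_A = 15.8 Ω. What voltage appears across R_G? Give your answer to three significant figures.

ΣR = 9.56 + 15.8 = 25.36 Ω.
Voltage divider: V = V_CC · (9.560 / 25.36) = 36.7 × 0.3770 = 13.83 V.

V ≈ 13.8 V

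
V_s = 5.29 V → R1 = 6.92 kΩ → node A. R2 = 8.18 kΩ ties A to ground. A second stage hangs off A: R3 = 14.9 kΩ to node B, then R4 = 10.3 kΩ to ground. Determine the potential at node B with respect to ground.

Node A sees R2 in parallel with the series input of stage 2, R3 + R4 = 25.20 kΩ.
Effective lower resistance at A: R2 ‖ 25.20 = 6.175 kΩ.
So V_A = 5.29 × 0.4716 = 2.495 V.
V_B = V_A × 0.4087 = 1.020 V.

V_B ≈ 1.02 V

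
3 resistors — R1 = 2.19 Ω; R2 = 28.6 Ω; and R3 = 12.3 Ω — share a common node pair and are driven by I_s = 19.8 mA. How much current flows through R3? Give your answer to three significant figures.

Total conductance ΣG = 1/2.19 + 1/28.6 + 1/12.3 = 0.5729 (units of 1/Ω).
By the current-divider rule, I = I_s · G_k/ΣG = 19.8 × 0.1419 = 2.810 mA.

I ≈ 2.81 mA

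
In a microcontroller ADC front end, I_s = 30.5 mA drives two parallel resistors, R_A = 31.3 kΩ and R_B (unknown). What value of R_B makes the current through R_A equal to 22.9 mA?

Two-branch current divider: I_A = I_s · R_B/(R_A + R_B).
22.9/30.5 = R_B/(R_A + R_B) → R_B = R_A · (0.7508)/(1 − 0.7508) = 31.3 × 3.013 = 94.31 kΩ.

R_B ≈ 94.3 kΩ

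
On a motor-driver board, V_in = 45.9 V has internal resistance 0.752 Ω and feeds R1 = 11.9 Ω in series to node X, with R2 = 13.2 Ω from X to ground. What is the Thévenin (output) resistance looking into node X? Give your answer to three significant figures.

R1' = 0.752 + 11.9 = 12.65 Ω (source resistance + R1).
Looking into X with the source shorted: R_th = R1'·R2/(R1'+R2) = 12.65 × 13.2/25.85 = 6.460 Ω.

R_th ≈ 6.46 Ω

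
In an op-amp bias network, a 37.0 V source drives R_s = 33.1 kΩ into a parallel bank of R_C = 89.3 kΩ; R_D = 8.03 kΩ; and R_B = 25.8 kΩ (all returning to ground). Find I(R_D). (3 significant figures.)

Parallel bank: R_p = 1/(1/89.3 + 1/8.03 + 1/25.8) = 5.731 kΩ.
Node voltage V_A = V_s · R_p/(R_s + R_p) = 37.0 × 0.1476 = 5.461 V.
I(R_D) = V_A / R_D = 5.461/8.03 = 0.6800 mA.

I ≈ 0.680 mA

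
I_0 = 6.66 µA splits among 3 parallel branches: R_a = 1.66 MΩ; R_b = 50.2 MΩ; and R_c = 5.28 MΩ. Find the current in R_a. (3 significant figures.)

Total conductance ΣG = 1/1.66 + 1/50.2 + 1/5.28 = 0.8117 (units of 1/MΩ).
Current divider: I(R_a) = I_0 · G_k/ΣG = 6.66 × (0.6024/0.8117) = 6.66 × 0.7421 = 4.943 µA.

I ≈ 4.94 µA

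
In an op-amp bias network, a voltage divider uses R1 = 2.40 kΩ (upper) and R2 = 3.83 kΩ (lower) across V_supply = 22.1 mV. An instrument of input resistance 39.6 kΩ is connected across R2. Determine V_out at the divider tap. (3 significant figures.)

V_out ≈ 13.1 mV

R2 ‖ R_L = (3.83 × 39.6)/(3.83 + 39.6) = 3.492 kΩ.
Then V_out = V_supply · R2'/(R1 + R2') = 22.1 × 3.492/5.892 = 13.10 mV.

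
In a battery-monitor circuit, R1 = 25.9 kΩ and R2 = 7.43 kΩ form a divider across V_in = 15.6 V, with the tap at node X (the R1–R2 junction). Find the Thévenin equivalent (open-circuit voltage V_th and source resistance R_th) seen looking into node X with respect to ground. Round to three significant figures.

V_th is the unloaded tap voltage: V_in · R2/(R1+R2) = 15.6 × 0.2229 = 3.478 V.
Looking into X with the source shorted: R_th = R1·R2/(R1+R2) = 25.90 × 7.43/33.33 = 5.774 kΩ.

V_th ≈ 3.48 V, R_th ≈ 5.77 kΩ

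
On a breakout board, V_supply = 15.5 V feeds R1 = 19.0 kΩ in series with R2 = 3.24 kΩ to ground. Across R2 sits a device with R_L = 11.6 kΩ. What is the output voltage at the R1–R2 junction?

V_out ≈ 1.82 V

The load sits in parallel with R2, giving an effective lower resistance R2' = R2·R_L/(R2+R_L) = 2.533 kΩ.
Voltage divider with the loaded lower leg: V_out = 15.5 × 2.533/(19.0 + 2.533) = 15.5 × 0.1176 = 1.823 V.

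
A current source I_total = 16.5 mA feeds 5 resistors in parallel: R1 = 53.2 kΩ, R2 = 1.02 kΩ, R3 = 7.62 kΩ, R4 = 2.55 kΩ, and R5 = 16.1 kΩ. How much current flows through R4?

Conductances: ΣG = 1/53.2 + 1/1.02 + 1/7.62 + 1/2.55 + 1/16.1 = 1.585 (1/kΩ).
By the current-divider rule, I = I_total · G_k/ΣG = 16.5 × 0.2475 = 4.083 mA.

I ≈ 4.08 mA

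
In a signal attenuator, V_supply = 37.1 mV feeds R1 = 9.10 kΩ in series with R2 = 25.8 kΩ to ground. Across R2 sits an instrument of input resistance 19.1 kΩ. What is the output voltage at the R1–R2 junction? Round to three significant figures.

V_out ≈ 20.3 mV

R2 ‖ R_L = (25.8 × 19.1)/(25.8 + 19.1) = 10.98 kΩ.
Voltage divider with the loaded lower leg: V_out = 37.1 × 10.98/(9.10 + 10.98) = 37.1 × 0.5467 = 20.28 mV.
(Unloaded it would be 27.4 mV; the load pulls it down.)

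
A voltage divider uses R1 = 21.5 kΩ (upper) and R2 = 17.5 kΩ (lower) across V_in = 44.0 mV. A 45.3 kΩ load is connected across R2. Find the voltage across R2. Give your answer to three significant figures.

The load sits in parallel with R2, giving an effective lower resistance R2' = R2·R_L/(R2+R_L) = 12.62 kΩ.
Then V_out = V_in · R2'/(R1 + R2') = 44.0 × 12.62/34.12 = 16.28 mV.

V_out ≈ 16.3 mV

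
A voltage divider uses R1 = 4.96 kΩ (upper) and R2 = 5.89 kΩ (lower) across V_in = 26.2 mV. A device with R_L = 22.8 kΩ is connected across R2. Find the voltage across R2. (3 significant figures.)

V_out ≈ 12.7 mV

First combine the lower leg with the load: R2 ‖ R_L = 4.681 kΩ.
Now apply the divider: V_out = 26.2 × 0.4855 = 12.72 mV.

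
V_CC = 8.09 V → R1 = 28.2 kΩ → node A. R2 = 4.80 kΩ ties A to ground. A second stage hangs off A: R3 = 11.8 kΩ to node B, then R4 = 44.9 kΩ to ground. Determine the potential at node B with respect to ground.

Node A sees R2 in parallel with the series input of stage 2, R3 + R4 = 56.70 kΩ.
Effective lower resistance at A: R2 ‖ 56.70 = 4.425 kΩ.
V_A = 8.09 × 4.425/(28.2 + 4.425) = 1.097 V.
V_B = V_A × 0.7919 = 0.8690 V.

V_B ≈ 0.869 V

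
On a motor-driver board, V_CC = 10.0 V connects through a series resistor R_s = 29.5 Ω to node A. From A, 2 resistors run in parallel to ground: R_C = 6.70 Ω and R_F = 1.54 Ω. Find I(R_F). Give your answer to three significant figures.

Equivalent of the parallel group: R_p = 1.252 Ω.
Node voltage V_A = V_CC · R_p/(R_s + R_p) = 10.0 × 0.04072 = 0.4072 V.
Branch current I = V_A/R_F = 0.4072/1.54 = 0.2644 A.

I ≈ 0.264 A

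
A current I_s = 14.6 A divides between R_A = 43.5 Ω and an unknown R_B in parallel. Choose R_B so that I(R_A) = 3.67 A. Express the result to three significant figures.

R_B ≈ 14.6 Ω

In a two-way split, I_A/I_s = R_B/(R_A + R_B).
3.67/14.6 = R_B/(R_A + R_B) → R_B = R_A · (0.2514)/(1 − 0.2514) = 43.5 × 0.3358 = 14.61 Ω.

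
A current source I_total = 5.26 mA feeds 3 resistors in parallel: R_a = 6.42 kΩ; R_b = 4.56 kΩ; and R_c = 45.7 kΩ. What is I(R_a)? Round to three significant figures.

Total conductance ΣG = 1/6.42 + 1/4.56 + 1/45.7 = 0.3969 (units of 1/kΩ).
Current divider: I(R_a) = I_total · G_k/ΣG = 5.26 × (0.1558/0.3969) = 5.26 × 0.3924 = 2.064 mA.

I ≈ 2.06 mA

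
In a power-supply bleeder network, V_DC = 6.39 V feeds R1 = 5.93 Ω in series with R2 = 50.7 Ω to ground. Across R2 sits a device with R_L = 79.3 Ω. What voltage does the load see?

First combine the lower leg with the load: R2 ‖ R_L = 30.93 Ω.
Then V_out = V_DC · R2'/(R1 + R2') = 6.39 × 30.93/36.86 = 5.362 V.

V_out ≈ 5.36 V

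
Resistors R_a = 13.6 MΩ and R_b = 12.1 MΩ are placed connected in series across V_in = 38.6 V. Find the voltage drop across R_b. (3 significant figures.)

V ≈ 18.2 V

Series total: ΣR = 13.6 + 12.1 = 25.70 MΩ.
V = V_in · R/ΣR = 38.6 × 0.4708 = 18.17 V.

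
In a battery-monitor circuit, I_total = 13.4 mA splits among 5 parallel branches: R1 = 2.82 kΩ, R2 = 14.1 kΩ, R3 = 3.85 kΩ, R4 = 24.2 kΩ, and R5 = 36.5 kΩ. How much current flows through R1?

Total conductance ΣG = 1/2.82 + 1/14.1 + 1/3.85 + 1/24.2 + 1/36.5 = 0.7540 (units of 1/kΩ).
By the current-divider rule, I = I_total · G_k/ΣG = 13.4 × 0.4703 = 6.302 mA.

I ≈ 6.30 mA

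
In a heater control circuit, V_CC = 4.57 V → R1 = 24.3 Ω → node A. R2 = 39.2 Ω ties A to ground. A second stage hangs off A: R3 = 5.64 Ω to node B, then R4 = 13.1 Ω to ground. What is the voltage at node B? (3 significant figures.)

V_B ≈ 1.10 V

Node A sees R2 in parallel with the series input of stage 2, R3 + R4 = 18.74 Ω.
Effective lower resistance at A: R2 ‖ 18.74 = 12.68 Ω.
First divider: V_A = V_CC · 12.68/(24.3 + 12.68) = 1.567 V.
Stage 2 is unloaded, so V_B = V_A · R4/(R3+R4) = 1.567 × 13.1/18.74 = 1.095 V.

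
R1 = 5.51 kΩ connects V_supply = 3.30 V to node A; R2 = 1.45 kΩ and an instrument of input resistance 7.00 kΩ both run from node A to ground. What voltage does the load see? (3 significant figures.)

First combine the lower leg with the load: R2 ‖ R_L = 1.201 kΩ.
Now apply the divider: V_out = 3.30 × 0.1790 = 0.5906 V.
(Unloaded it would be 0.687 V; the load pulls it down.)

V_out ≈ 0.591 V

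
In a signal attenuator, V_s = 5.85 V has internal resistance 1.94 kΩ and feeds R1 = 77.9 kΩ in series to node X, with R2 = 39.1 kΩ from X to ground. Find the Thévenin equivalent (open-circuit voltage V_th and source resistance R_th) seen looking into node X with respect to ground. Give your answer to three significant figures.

R1' = 1.94 + 77.9 = 79.84 kΩ (source resistance + R1).
V_th is the unloaded tap voltage: V_s · R2/(R1'+R2) = 5.85 × 0.3287 = 1.923 V.
With V_s suppressed (replaced by a short), R_th = R1' ‖ R2 = (79.84 × 39.1)/(79.84 + 39.1) = 26.25 kΩ.

V_th ≈ 1.92 V, R_th ≈ 26.2 kΩ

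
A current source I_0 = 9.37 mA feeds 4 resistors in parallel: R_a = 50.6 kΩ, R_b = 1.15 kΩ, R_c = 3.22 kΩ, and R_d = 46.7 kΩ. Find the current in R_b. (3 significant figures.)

Conductances: ΣG = 1/50.6 + 1/1.15 + 1/3.22 + 1/46.7 = 1.221 (1/kΩ).
By the current-divider rule, I = I_0 · G_k/ΣG = 9.37 × 0.7120 = 6.671 mA.

I ≈ 6.67 mA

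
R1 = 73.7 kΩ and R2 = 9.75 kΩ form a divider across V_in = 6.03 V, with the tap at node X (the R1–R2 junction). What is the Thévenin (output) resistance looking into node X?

With V_in suppressed (replaced by a short), R_th = R1 ‖ R2 = (73.70 × 9.75)/(73.70 + 9.75) = 8.611 kΩ.

R_th ≈ 8.61 kΩ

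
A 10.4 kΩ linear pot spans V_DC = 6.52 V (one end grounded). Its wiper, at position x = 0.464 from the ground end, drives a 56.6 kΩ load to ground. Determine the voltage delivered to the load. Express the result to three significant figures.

V_out ≈ 2.89 V

The pot divides into 5.574 kΩ above the wiper and 4.826 kΩ below.
Lower segment in parallel with the load: 4.826 ‖ 56.6 = 4.447 kΩ.
V_out = 6.52 × 4.447/(5.574 + 4.447) = 2.893 V.
(Unloaded: V_out = x·V_DC = 3.03 V.)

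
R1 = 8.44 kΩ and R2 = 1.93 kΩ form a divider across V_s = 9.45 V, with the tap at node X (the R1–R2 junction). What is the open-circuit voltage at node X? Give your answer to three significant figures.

V_th is the unloaded tap voltage: V_s · R2/(R1+R2) = 9.45 × 0.1861 = 1.759 V.

V_th ≈ 1.76 V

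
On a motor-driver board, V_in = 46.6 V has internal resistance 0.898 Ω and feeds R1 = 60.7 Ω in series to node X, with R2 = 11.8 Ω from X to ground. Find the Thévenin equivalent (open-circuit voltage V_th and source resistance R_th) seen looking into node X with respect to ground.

R1' = 0.898 + 60.7 = 61.60 Ω (source resistance + R1).
With X open, the divider is unloaded: V_th = 46.6 × 11.8/73.40 = 7.492 V.
Looking into X with the source shorted: R_th = R1'·R2/(R1'+R2) = 61.60 × 11.8/73.40 = 9.903 Ω.

V_th ≈ 7.49 V, R_th ≈ 9.90 Ω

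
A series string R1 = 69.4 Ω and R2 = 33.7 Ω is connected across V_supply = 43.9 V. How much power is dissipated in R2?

P ≈ 6.11 W

The common current is I = 43.9/103.1 = 0.4258 A.
P = I²R = 0.1813 × 33.7 = 6.110 W.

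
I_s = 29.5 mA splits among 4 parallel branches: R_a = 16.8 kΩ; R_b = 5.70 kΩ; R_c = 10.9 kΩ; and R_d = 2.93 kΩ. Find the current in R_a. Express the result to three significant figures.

I ≈ 2.63 mA

ΣG = 1/16.8 + 1/5.70 + 1/10.9 + 1/2.93 = 0.6680.
Current divider: I(R_a) = I_s · G_k/ΣG = 29.5 × (0.05952/0.6680) = 29.5 × 0.08911 = 2.629 mA.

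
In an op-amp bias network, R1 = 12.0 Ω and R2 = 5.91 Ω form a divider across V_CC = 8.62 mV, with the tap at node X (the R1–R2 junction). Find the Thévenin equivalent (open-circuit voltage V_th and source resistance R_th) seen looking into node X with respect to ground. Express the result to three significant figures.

V_th ≈ 2.84 mV, R_th ≈ 3.96 Ω

Open-circuit (no load on X): V_th = V_CC · R2/(R1 + R2) = 8.62 × 5.91/(12.00 + 5.91) = 2.844 mV.
Zeroing V_CC shorts the top of R1 to ground, so R_th = R1 ‖ R2 = 3.960 Ω.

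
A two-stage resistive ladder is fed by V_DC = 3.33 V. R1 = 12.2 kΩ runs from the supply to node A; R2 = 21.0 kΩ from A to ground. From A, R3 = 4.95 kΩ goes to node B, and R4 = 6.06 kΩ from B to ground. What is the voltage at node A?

Looking into the second stage from A: R3 + R4 = 11.01 kΩ appears in parallel with R2.
Effective lower resistance at A: R2 ‖ 11.01 = 7.223 kΩ.
So V_A = 3.33 × 0.3719 = 1.238 V.

V_A ≈ 1.24 V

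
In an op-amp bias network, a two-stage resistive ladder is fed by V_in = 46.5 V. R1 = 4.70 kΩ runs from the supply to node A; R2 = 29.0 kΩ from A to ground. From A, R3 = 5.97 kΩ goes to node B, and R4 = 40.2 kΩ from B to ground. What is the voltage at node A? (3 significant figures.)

The second stage (R3 + R4 = 46.17 kΩ) loads node A in parallel with R2.
Effective lower resistance at A: R2 ‖ 46.17 = 17.81 kΩ.
V_A = 46.5 × 17.81/(4.70 + 17.81) = 36.79 V.

V_A ≈ 36.8 V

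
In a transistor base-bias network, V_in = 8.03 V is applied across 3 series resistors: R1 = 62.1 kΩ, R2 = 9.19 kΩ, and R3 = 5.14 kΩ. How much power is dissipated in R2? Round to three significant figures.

Series current I = V_in/ΣR = 8.03/76.43 = 0.1051 mA.
P = I²R = 0.01104 × 9.19 = 0.1014 mW.

P ≈ 0.101 mW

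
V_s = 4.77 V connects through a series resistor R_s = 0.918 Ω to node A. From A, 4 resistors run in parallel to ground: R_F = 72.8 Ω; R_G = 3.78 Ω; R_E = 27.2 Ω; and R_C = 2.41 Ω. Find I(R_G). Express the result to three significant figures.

Combine the parallel branches: R_p = (1/72.8 + 1/3.78 + 1/27.2 + 1/2.41)⁻¹ = 1.370 Ω.
V_A by voltage divider: V_A = 4.77 × 1.370/(0.918 + 1.370) = 2.856 V.
I(R_G) = V_A / R_G = 2.856/3.78 = 0.7556 A.

I ≈ 0.756 A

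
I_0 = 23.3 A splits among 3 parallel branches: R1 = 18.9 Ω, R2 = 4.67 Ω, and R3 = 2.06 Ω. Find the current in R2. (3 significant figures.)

ΣG = 1/18.9 + 1/4.67 + 1/2.06 = 0.7525.
R2 takes the fraction G_k/ΣG = 0.2141/0.7525 = 0.2846, so I = 23.3 × 0.2846 = 6.630 A.

I ≈ 6.63 A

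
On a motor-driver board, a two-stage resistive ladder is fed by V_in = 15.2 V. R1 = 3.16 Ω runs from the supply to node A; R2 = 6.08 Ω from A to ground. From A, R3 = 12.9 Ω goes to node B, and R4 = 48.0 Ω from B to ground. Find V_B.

V_B ≈ 7.62 V

The second stage (R3 + R4 = 60.90 Ω) loads node A in parallel with R2.
R2 ‖ (R3+R4) = 5.528 Ω.
V_A = 15.2 × 5.528/(3.16 + 5.528) = 9.672 V.
V_B = V_A × 0.7882 = 7.623 V.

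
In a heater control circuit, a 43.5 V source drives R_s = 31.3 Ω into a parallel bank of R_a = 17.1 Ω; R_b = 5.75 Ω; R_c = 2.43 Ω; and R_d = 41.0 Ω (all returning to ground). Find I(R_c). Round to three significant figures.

I ≈ 0.817 A

Parallel bank: R_p = 1/(1/17.1 + 1/5.75 + 1/2.43 + 1/41.0) = 1.496 Ω.
V_A by voltage divider: V_A = 43.5 × 1.496/(31.3 + 1.496) = 1.985 V.
Branch current I = V_A/R_c = 1.985/2.43 = 0.8167 A.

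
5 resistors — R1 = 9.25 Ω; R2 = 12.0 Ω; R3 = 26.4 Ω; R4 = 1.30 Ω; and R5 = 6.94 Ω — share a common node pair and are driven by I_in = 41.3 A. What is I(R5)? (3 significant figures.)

Total conductance ΣG = 1/9.25 + 1/12.0 + 1/26.4 + 1/1.30 + 1/6.94 = 1.143 (units of 1/Ω).
By the current-divider rule, I = I_in · G_k/ΣG = 41.3 × 0.1261 = 5.208 A.

I ≈ 5.21 A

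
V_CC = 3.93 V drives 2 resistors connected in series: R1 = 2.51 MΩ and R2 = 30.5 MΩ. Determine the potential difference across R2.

V ≈ 3.63 V

ΣR = 2.51 + 30.5 = 33.01 MΩ.
Voltage divider: V = V_CC · (30.50 / 33.01) = 3.93 × 0.9240 = 3.631 V.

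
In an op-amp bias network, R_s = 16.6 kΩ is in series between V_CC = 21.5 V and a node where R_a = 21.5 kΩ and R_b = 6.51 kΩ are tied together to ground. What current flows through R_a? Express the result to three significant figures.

I ≈ 0.231 mA

Parallel bank: R_p = 1/(1/21.5 + 1/6.51) = 4.997 kΩ.
Node voltage V_A = V_CC · R_p/(R_s + R_p) = 21.5 × 0.2314 = 4.975 V.
I(R_a) = V_A / R_a = 4.975/21.5 = 0.2314 mA.
(Equivalently: I_total = 0.9955 mA, then current-divider fraction G_k/ΣG = 0.2324.)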